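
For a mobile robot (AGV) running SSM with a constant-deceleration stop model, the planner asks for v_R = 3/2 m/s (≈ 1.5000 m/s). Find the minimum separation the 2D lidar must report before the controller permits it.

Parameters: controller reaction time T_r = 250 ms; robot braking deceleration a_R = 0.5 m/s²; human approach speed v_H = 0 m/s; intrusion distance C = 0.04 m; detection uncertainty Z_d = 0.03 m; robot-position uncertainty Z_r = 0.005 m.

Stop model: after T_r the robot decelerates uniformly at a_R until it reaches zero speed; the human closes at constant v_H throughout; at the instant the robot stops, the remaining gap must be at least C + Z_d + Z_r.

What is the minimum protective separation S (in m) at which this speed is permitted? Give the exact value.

S_min = 27/10 m = 2.7000 m

braking lasts T_s = (3/2)/(1/2) = 3.0000 s
robot covers v_R·T_r = 1.5000·0.2500 = 0.3750 m before braking
braking distance = 1.5000²/(2·0.5000) = 2.2500 m
human over T_r+T_s: 0.0000·(0.2500+3.0000) = 0.0000 m
C+Z_d+Z_r = 0.0400+0.0300+0.0050 = 0.0750 m
S_min ≈ 0.3750+2.2500+0.0000+0.0750  ⇒  S_min = 27/10 m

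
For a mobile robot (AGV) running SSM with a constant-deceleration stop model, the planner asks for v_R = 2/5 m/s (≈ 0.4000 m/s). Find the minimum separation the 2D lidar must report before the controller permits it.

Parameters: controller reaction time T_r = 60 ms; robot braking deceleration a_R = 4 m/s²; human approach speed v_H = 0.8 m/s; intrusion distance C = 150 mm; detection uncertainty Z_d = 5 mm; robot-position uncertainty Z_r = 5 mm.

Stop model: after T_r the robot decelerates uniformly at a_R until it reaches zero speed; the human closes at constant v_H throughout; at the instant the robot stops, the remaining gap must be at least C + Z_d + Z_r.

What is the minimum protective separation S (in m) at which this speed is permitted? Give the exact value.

braking lasts T_s = (2/5)/4 = 0.1000 s
reaction-phase robot travel = 0.4000·0.0600 = 0.0240 m
robot under decel: 0.4000²/(2·4.0000) = 0.0200 m
person approaches 0.8000·(0.0600+0.1000) = 0.1280 m
C+Z_d+Z_r = 0.1500+0.0050+0.0050 = 0.1600 m
S_min ≈ 0.0240+0.0200+0.1280+0.1600  ⇒  S_min = 83/250 m

S_min = 83/250 m = 0.3320 m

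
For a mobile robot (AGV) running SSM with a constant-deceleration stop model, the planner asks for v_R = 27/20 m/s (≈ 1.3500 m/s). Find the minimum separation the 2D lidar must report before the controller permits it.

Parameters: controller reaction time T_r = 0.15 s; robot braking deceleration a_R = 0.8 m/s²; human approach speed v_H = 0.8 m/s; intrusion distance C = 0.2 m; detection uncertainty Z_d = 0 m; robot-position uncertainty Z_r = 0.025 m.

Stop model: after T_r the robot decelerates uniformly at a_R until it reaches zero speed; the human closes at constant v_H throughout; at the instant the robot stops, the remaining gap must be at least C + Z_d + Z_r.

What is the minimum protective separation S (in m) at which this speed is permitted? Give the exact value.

stop time T_s = (27/20)/(4/5) = 1.6875 s
robot in T_r: 1.3500·0.1500 = 0.2025 m
braking distance = 1.3500²/(2·0.8000) = 1.1391 m
person approaches 0.8000·(0.1500+1.6875) = 1.4700 m
margins: 0.2000+0.0000+0.0250 = 0.2250 m
S_min ≈ 0.2025+1.1391+1.4700+0.2250  ⇒  S_min = 9717/3200 m

S_min = 9717/3200 m = 3.0366 m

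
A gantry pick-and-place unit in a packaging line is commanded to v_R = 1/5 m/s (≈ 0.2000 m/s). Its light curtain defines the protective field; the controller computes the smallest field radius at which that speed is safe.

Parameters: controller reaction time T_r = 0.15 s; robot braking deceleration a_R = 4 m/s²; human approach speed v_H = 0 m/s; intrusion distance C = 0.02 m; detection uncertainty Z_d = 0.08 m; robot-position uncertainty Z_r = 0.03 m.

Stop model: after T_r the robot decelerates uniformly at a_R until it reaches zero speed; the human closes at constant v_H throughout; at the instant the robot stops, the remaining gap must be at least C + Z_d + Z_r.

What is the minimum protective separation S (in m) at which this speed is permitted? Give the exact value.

S_min = 33/200 m = 0.1650 m

braking lasts T_s = (1/5)/4 = 0.0500 s
robot covers v_R·T_r = 0.2000·0.1500 = 0.0300 m before braking
braking distance = 0.2000²/(2·4.0000) = 0.0050 m
human over T_r+T_s: 0.0000·(0.1500+0.0500) = 0.0000 m
margins: 0.0200+0.0800+0.0300 = 0.1300 m
S_min ≈ 0.0300+0.0050+0.0000+0.1300  ⇒  S_min = 33/200 m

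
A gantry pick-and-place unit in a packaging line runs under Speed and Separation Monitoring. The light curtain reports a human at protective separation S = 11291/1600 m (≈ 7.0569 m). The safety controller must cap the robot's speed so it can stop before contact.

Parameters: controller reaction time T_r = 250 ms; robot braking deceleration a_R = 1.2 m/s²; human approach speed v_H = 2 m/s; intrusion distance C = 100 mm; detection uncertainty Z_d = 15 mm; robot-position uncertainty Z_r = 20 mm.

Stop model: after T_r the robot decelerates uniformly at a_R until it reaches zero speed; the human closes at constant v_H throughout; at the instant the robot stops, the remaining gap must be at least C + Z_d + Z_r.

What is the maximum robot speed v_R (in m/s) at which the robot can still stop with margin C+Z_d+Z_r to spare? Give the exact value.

quadratic (5/12)·v² + (23/12)·v + (-411/64) = 0
  disc = (23/12)² − 4·(5/12)·(-411/64) = 8281/576 ; √disc = 91/24
  v_R = (−(23/12) + 91/24) / (2·(5/12)) = 9/4 m/s
check:
T_s = v_R/a_R = (9/4)/(6/5) = 1.8750 s
robot in T_r: 2.2500·0.2500 = 0.5625 m
braking distance = 2.2500²/(2·1.2000) = 2.1094 m
human closes 2.0000·2.1250 = 4.2500 m
C+Z_d+Z_r = 0.1000+0.0150+0.0200 = 0.1350 m
sum ≈ 0.5625+2.1094+4.2500+0.1350 ≈ 7.0569 m = S ✓

v_R_max = 9/4 m/s = 2.2500 m/s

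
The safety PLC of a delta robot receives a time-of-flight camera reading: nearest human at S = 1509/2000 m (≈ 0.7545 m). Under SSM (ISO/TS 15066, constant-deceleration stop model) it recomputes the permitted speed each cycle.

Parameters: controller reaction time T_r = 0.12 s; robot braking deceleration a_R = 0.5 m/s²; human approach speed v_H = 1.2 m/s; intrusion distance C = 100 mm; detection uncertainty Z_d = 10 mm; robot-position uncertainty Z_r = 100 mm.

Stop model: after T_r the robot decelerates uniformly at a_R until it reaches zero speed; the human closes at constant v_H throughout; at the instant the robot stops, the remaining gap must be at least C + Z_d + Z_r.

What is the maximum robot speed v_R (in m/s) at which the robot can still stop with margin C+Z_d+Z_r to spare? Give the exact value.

quadratic (1)·v² + (63/25)·v + (-801/2000) = 0
  disc = (63/25)² − 4·(1)·(-801/2000) = 19881/2500 ; √disc = 141/50
  v_R = (−(63/25) + 141/50) / (2·(1)) = 3/20 m/s
check:
braking lasts T_s = (3/20)/(1/2) = 0.3000 s
robot in T_r: 0.1500·0.1200 = 0.0180 m
braking distance = 0.1500²/(2·0.5000) = 0.0225 m
human closes 1.2000·0.4200 = 0.5040 m
C+Z_d+Z_r = 0.1000+0.0100+0.1000 = 0.2100 m
sum ≈ 0.0180+0.0225+0.5040+0.2100 ≈ 0.7545 m = S ✓

v_R_max = 3/20 m/s = 0.1500 m/s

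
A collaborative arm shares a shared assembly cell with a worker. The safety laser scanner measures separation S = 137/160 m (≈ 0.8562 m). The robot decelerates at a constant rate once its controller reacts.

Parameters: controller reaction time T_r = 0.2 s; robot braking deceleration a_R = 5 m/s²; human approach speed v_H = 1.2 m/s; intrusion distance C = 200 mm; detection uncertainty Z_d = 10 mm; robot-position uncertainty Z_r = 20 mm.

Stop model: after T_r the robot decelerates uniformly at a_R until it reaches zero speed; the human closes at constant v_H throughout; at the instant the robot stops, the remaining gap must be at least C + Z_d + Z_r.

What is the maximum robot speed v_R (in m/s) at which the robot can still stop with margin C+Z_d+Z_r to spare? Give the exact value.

collect terms ⇒ (1/10)·v_R² + (11/25)·v_R + (-309/800) = 0
  disc = (11/25)² − 4·(1/10)·(-309/800) = 3481/10000 ; √disc = 59/100
  v_R = (−(11/25) + 59/100) / (2·(1/10)) = 3/4 m/s
check:
T_s = v_R/a_R = (3/4)/5 = 0.1500 s
robot covers v_R·T_r = 0.7500·0.2000 = 0.1500 m before braking
robot covers 0.7500·0.1500 − ½·5.0000·0.1500² = 0.0563 m while stopping
person approaches 1.2000·(0.2000+0.1500) = 0.4200 m
residual clearance needed = 0.2000+0.0100+0.0200 = 0.2300 m
sum ≈ 0.1500+0.0563+0.4200+0.2300 ≈ 0.8562 m = S ✓

v_R_max = 3/4 m/s = 0.7500 m/s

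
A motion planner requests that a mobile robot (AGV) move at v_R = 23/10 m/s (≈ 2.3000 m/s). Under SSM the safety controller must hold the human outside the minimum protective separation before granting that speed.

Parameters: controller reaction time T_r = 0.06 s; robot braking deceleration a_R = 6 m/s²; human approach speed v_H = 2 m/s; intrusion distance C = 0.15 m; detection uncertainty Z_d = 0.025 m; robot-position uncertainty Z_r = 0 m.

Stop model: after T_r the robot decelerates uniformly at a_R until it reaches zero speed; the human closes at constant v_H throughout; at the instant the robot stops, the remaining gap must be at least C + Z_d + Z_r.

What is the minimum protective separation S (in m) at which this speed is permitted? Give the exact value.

stop time T_s = (23/10)/6 = 0.3833 s
reaction-phase robot travel = 2.3000·0.0600 = 0.1380 m
robot under decel: 2.3000²/(2·6.0000) = 0.4408 m
human over T_r+T_s: 2.0000·(0.0600+0.3833) = 0.8867 m
residual clearance needed = 0.1500+0.0250+0.0000 = 0.1750 m
S_min ≈ 0.1380+0.4408+0.8867+0.1750  ⇒  S_min = 3281/2000 m

S_min = 3281/2000 m = 1.6405 m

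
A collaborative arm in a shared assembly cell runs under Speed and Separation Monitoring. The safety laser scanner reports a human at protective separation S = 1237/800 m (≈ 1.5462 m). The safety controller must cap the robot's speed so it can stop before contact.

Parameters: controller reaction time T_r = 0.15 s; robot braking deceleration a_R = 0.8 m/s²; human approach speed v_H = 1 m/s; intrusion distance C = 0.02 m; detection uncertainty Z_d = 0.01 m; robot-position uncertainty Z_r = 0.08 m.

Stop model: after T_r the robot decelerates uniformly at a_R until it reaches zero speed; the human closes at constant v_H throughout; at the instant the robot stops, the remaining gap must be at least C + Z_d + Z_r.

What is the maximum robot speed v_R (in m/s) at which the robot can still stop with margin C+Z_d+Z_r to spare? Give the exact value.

v_R_max = 7/10 m/s = 0.7000 m/s

collect terms ⇒ (5/8)·v_R² + (7/5)·v_R + (-1029/800) = 0
  disc = (7/5)² − 4·(5/8)·(-1029/800) = 8281/1600 ; √disc = 91/40
  v_R = (−(7/5) + 91/40) / (2·(5/8)) = 7/10 m/s
check:
T_s = v_R/a_R = (7/10)/(4/5) = 0.8750 s
robot in T_r: 0.7000·0.1500 = 0.1050 m
robot under decel: 0.7000²/(2·0.8000) = 0.3063 m
human closes 1.0000·1.0250 = 1.0250 m
residual clearance needed = 0.0200+0.0100+0.0800 = 0.1100 m
sum ≈ 0.1050+0.3063+1.0250+0.1100 ≈ 1.5462 m = S ✓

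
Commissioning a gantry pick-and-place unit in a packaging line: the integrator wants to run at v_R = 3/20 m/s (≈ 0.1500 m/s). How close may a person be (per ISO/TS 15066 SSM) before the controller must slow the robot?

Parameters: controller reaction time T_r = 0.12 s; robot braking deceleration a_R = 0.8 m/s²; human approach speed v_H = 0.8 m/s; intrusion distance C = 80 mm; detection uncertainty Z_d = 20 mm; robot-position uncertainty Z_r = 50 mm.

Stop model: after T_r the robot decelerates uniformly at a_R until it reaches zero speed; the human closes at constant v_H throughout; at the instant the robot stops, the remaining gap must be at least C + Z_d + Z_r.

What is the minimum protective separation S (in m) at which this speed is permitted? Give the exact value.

stop time T_s = (3/20)/(4/5) = 0.1875 s
robot covers v_R·T_r = 0.1500·0.1200 = 0.0180 m before braking
robot under decel: 0.1500²/(2·0.8000) = 0.0141 m
person approaches 0.8000·(0.1200+0.1875) = 0.2460 m
margins: 0.0800+0.0200+0.0500 = 0.1500 m
S_min ≈ 0.0180+0.0141+0.2460+0.1500  ⇒  S_min = 6849/16000 m

S_min = 6849/16000 m = 0.4281 m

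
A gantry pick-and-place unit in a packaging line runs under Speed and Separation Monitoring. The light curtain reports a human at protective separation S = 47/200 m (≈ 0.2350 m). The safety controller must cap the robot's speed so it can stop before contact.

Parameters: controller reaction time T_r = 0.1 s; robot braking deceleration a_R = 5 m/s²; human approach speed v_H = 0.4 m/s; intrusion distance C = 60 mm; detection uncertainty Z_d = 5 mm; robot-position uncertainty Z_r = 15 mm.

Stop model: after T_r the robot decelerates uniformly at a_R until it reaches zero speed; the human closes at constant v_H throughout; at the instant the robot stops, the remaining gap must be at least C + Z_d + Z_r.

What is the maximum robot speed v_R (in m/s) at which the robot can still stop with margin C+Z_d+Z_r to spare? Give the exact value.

v_R_max = 1/2 m/s = 0.5000 m/s

collect terms ⇒ (1/10)·v_R² + (9/50)·v_R + (-23/200) = 0
  disc = (9/50)² − 4·(1/10)·(-23/200) = 49/625 ; √disc = 7/25
  v_R = (−(9/50) + 7/25) / (2·(1/10)) = 1/2 m/s
check:
T_s = v_R/a_R = (1/2)/5 = 0.1000 s
robot covers v_R·T_r = 0.5000·0.1000 = 0.0500 m before braking
robot under decel: 0.5000²/(2·5.0000) = 0.0250 m
person approaches 0.4000·(0.1000+0.1000) = 0.0800 m
C+Z_d+Z_r = 0.0600+0.0050+0.0150 = 0.0800 m
sum ≈ 0.0500+0.0250+0.0800+0.0800 ≈ 0.2350 m = S ✓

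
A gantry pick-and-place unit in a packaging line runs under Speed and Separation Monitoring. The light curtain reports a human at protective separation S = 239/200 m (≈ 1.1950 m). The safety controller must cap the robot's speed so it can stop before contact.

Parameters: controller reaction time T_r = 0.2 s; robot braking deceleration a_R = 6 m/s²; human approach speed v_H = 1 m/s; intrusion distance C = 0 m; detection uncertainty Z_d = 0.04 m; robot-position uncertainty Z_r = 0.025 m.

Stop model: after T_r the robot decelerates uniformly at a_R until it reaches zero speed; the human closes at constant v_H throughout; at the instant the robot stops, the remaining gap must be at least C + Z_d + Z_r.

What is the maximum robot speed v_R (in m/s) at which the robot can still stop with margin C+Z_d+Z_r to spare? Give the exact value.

at the boundary: (1/12)·v² + (11/30)·v + (-93/100) = 0
  disc = (11/30)² − 4·(1/12)·(-93/100) = 4/9 ; √disc = 2/3
  v_R = (−(11/30) + 2/3) / (2·(1/12)) = 9/5 m/s
check:
stop time T_s = (9/5)/6 = 0.3000 s
reaction-phase robot travel = 1.8000·0.2000 = 0.3600 m
robot under decel: 1.8000²/(2·6.0000) = 0.2700 m
person approaches 1.0000·(0.2000+0.3000) = 0.5000 m
margins: 0.0000+0.0400+0.0250 = 0.0650 m
sum ≈ 0.3600+0.2700+0.5000+0.0650 ≈ 1.1950 m = S ✓

v_R_max = 9/5 m/s = 1.8000 m/s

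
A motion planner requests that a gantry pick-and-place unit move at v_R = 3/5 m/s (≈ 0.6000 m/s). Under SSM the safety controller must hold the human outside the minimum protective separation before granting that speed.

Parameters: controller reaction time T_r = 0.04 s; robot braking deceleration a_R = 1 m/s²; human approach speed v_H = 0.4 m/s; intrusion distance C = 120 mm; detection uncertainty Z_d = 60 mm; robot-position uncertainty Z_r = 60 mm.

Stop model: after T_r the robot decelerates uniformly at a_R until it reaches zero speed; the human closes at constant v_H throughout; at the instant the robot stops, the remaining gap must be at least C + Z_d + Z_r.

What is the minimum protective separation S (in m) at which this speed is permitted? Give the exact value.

T_s = v_R/a_R = (3/5)/1 = 0.6000 s
robot in T_r: 0.6000·0.0400 = 0.0240 m
braking distance = 0.6000²/(2·1.0000) = 0.1800 m
person approaches 0.4000·(0.0400+0.6000) = 0.2560 m
C+Z_d+Z_r = 0.1200+0.0600+0.0600 = 0.2400 m
S_min ≈ 0.0240+0.1800+0.2560+0.2400  ⇒  S_min = 7/10 m

S_min = 7/10 m = 0.7000 m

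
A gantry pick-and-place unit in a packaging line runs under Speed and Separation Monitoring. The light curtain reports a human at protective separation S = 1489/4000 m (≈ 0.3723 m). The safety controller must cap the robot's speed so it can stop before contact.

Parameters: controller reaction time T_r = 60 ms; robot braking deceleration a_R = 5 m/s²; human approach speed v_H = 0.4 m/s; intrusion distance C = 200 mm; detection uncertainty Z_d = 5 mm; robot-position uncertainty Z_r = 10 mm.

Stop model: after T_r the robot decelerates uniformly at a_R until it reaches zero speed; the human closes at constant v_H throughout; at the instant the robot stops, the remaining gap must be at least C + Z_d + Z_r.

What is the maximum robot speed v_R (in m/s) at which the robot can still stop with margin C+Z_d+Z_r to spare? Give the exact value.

at the boundary: (1/10)·v² + (7/50)·v + (-533/4000) = 0
  disc = (7/50)² − 4·(1/10)·(-533/4000) = 729/10000 ; √disc = 27/100
  v_R = (−(7/50) + 27/100) / (2·(1/10)) = 13/20 m/s
check:
stop time T_s = (13/20)/5 = 0.1300 s
robot in T_r: 0.6500·0.0600 = 0.0390 m
braking distance = 0.6500²/(2·5.0000) = 0.0423 m
human over T_r+T_s: 0.4000·(0.0600+0.1300) = 0.0760 m
C+Z_d+Z_r = 0.2000+0.0050+0.0100 = 0.2150 m
sum ≈ 0.0390+0.0423+0.0760+0.2150 ≈ 0.3723 m = S ✓

v_R_max = 13/20 m/s = 0.6500 m/s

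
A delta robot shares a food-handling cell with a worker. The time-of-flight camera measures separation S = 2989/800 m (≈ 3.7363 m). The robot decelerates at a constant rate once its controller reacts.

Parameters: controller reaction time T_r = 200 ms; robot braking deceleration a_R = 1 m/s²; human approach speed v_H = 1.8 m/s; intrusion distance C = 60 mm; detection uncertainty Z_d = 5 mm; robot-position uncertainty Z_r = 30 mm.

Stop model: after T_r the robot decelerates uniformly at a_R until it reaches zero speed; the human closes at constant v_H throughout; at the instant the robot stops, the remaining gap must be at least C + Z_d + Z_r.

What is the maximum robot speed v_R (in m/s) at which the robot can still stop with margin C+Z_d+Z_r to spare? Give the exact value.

v_R_max = 5/4 m/s = 1.2500 m/s

quadratic (1/2)·v² + (2)·v + (-105/32) = 0
  disc = (2)² − 4·(1/2)·(-105/32) = 169/16 ; √disc = 13/4
  v_R = (−(2) + 13/4) / (2·(1/2)) = 5/4 m/s
check:
stop time T_s = (5/4)/1 = 1.2500 s
robot in T_r: 1.2500·0.2000 = 0.2500 m
braking distance = 1.2500²/(2·1.0000) = 0.7812 m
person approaches 1.8000·(0.2000+1.2500) = 2.6100 m
residual clearance needed = 0.0600+0.0050+0.0300 = 0.0950 m
sum ≈ 0.2500+0.7812+2.6100+0.0950 ≈ 3.7363 m = S ✓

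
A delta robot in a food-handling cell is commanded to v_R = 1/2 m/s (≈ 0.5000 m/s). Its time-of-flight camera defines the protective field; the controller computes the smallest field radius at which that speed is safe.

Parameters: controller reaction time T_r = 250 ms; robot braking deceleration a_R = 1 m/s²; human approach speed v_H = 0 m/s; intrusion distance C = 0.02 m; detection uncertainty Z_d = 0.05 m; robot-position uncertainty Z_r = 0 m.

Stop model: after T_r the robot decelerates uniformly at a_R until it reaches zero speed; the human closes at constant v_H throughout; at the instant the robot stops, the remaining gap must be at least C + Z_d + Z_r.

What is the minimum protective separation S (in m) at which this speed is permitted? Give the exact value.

S_min = 8/25 m = 0.3200 m

braking lasts T_s = (1/2)/1 = 0.5000 s
robot covers v_R·T_r = 0.5000·0.2500 = 0.1250 m before braking
braking distance = 0.5000²/(2·1.0000) = 0.1250 m
person approaches 0.0000·(0.2500+0.5000) = 0.0000 m
residual clearance needed = 0.0200+0.0500+0.0000 = 0.0700 m
S_min ≈ 0.1250+0.1250+0.0000+0.0700  ⇒  S_min = 8/25 m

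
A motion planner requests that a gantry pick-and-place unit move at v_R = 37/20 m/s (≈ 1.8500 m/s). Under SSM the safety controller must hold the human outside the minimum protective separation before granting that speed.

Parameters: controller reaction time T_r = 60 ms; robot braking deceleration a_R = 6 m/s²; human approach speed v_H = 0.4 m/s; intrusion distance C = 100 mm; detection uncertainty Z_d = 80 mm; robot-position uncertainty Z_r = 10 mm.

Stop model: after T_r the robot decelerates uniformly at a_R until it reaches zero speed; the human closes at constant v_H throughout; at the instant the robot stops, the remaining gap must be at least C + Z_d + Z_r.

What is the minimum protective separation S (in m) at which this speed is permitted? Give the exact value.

braking lasts T_s = (37/20)/6 = 0.3083 s
reaction-phase robot travel = 1.8500·0.0600 = 0.1110 m
robot covers 1.8500·0.3083 − ½·6.0000·0.3083² = 0.2852 m while stopping
human closes 0.4000·0.3683 = 0.1473 m
C+Z_d+Z_r = 0.1000+0.0800+0.0100 = 0.1900 m
S_min ≈ 0.1110+0.2852+0.1473+0.1900  ⇒  S_min = 3521/4800 m

S_min = 3521/4800 m = 0.7335 m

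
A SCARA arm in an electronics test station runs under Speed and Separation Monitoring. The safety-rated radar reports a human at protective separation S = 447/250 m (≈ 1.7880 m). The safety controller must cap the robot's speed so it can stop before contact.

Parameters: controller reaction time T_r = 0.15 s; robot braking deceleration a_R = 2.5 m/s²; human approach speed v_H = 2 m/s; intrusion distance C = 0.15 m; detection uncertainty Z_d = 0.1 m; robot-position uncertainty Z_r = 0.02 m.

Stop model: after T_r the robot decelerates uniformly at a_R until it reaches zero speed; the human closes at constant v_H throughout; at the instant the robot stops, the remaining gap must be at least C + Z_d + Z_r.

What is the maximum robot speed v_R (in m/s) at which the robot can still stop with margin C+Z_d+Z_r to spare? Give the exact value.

v_R_max = 21/20 m/s = 1.0500 m/s

collect terms ⇒ (1/5)·v_R² + (19/20)·v_R + (-609/500) = 0
  disc = (19/20)² − 4·(1/5)·(-609/500) = 18769/10000 ; √disc = 137/100
  v_R = (−(19/20) + 137/100) / (2·(1/5)) = 21/20 m/s
check:
stop time T_s = (21/20)/(5/2) = 0.4200 s
reaction-phase robot travel = 1.0500·0.1500 = 0.1575 m
robot under decel: 1.0500²/(2·2.5000) = 0.2205 m
human over T_r+T_s: 2.0000·(0.1500+0.4200) = 1.1400 m
residual clearance needed = 0.1500+0.1000+0.0200 = 0.2700 m
sum ≈ 0.1575+0.2205+1.1400+0.2700 ≈ 1.7880 m = S ✓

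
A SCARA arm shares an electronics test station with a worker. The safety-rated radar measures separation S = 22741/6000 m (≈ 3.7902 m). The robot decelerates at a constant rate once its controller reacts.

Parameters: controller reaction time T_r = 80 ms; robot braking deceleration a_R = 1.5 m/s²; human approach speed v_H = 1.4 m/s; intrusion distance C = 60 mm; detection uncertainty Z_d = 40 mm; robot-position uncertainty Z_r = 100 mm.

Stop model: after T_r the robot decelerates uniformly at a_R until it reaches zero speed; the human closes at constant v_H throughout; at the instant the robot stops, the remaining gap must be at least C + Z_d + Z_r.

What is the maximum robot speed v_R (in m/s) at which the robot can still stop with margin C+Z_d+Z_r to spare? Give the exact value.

at the boundary: (1/3)·v² + (76/75)·v + (-20869/6000) = 0
  disc = (76/75)² − 4·(1/3)·(-20869/6000) = 14161/2500 ; √disc = 119/50
  v_R = (−(76/75) + 119/50) / (2·(1/3)) = 41/20 m/s
check:
stop time T_s = (41/20)/(3/2) = 1.3667 s
robot covers v_R·T_r = 2.0500·0.0800 = 0.1640 m before braking
robot covers 2.0500·1.3667 − ½·1.5000·1.3667² = 1.4008 m while stopping
human closes 1.4000·1.4467 = 2.0253 m
residual clearance needed = 0.0600+0.0400+0.1000 = 0.2000 m
sum ≈ 0.1640+1.4008+2.0253+0.2000 ≈ 3.7902 m = S ✓

v_R_max = 41/20 m/s = 2.0500 m/s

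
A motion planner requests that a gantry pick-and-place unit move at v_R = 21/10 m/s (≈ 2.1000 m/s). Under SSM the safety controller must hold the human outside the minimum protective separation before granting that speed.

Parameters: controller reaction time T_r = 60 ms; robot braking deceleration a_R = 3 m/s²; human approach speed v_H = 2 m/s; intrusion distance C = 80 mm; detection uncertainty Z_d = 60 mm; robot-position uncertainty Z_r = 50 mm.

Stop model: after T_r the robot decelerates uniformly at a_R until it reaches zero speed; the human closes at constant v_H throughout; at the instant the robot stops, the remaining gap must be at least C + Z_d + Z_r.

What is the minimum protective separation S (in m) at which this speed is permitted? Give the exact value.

S_min = 2571/1000 m = 2.5710 m

stop time T_s = (21/10)/3 = 0.7000 s
reaction-phase robot travel = 2.1000·0.0600 = 0.1260 m
robot under decel: 2.1000²/(2·3.0000) = 0.7350 m
human over T_r+T_s: 2.0000·(0.0600+0.7000) = 1.5200 m
residual clearance needed = 0.0800+0.0600+0.0500 = 0.1900 m
S_min ≈ 0.1260+0.7350+1.5200+0.1900  ⇒  S_min = 2571/1000 m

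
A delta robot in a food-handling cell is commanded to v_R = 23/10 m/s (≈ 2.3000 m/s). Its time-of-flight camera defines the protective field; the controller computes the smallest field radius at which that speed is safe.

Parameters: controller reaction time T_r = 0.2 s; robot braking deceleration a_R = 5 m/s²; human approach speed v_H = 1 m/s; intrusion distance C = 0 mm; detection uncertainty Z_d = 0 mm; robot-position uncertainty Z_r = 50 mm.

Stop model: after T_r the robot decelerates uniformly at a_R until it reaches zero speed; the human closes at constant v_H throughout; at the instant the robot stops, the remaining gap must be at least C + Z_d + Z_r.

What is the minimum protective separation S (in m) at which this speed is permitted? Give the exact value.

S_min = 1699/1000 m = 1.6990 m

stop time T_s = (23/10)/5 = 0.4600 s
robot covers v_R·T_r = 2.3000·0.2000 = 0.4600 m before braking
robot under decel: 2.3000²/(2·5.0000) = 0.5290 m
human over T_r+T_s: 1.0000·(0.2000+0.4600) = 0.6600 m
residual clearance needed = 0.0000+0.0000+0.0500 = 0.0500 m
S_min ≈ 0.4600+0.5290+0.6600+0.0500  ⇒  S_min = 1699/1000 m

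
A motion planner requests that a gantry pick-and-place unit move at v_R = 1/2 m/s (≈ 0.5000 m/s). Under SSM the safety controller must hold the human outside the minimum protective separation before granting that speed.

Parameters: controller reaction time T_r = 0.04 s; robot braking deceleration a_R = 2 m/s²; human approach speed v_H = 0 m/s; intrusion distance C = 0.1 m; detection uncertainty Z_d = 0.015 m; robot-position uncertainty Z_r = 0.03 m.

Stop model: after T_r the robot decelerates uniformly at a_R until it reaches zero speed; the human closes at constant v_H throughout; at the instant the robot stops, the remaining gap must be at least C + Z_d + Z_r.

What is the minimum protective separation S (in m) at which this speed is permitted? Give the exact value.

stop time T_s = (1/2)/2 = 0.2500 s
robot covers v_R·T_r = 0.5000·0.0400 = 0.0200 m before braking
braking distance = 0.5000²/(2·2.0000) = 0.0625 m
human closes 0.0000·0.2900 = 0.0000 m
C+Z_d+Z_r = 0.1000+0.0150+0.0300 = 0.1450 m
S_min ≈ 0.0200+0.0625+0.0000+0.1450  ⇒  S_min = 91/400 m

S_min = 91/400 m = 0.2275 m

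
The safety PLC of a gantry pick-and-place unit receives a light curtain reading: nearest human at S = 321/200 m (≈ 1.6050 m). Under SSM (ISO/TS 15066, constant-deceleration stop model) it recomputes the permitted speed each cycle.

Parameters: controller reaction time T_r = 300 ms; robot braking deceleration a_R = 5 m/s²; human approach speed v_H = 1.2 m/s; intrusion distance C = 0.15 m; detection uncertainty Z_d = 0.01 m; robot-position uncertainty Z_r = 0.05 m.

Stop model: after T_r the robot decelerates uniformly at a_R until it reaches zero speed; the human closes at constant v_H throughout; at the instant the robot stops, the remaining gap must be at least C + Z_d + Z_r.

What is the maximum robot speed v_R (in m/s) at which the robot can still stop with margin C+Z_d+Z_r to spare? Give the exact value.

v_R_max = 3/2 m/s = 1.5000 m/s

at the boundary: (1/10)·v² + (27/50)·v + (-207/200) = 0
  disc = (27/50)² − 4·(1/10)·(-207/200) = 441/625 ; √disc = 21/25
  v_R = (−(27/50) + 21/25) / (2·(1/10)) = 3/2 m/s
check:
braking lasts T_s = (3/2)/5 = 0.3000 s
robot in T_r: 1.5000·0.3000 = 0.4500 m
braking distance = 1.5000²/(2·5.0000) = 0.2250 m
human closes 1.2000·0.6000 = 0.7200 m
residual clearance needed = 0.1500+0.0100+0.0500 = 0.2100 m
sum ≈ 0.4500+0.2250+0.7200+0.2100 ≈ 1.6050 m = S ✓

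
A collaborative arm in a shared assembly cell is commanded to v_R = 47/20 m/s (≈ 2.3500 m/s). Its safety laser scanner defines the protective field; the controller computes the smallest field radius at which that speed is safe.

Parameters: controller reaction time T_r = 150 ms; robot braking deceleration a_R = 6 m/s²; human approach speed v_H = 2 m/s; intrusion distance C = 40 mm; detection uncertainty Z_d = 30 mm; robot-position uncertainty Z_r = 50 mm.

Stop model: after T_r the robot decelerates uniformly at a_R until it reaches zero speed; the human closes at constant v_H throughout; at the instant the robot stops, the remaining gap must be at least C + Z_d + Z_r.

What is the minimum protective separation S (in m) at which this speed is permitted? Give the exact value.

S_min = 9677/4800 m = 2.0160 m

T_s = v_R/a_R = (47/20)/6 = 0.3917 s
robot covers v_R·T_r = 2.3500·0.1500 = 0.3525 m before braking
braking distance = 2.3500²/(2·6.0000) = 0.4602 m
human closes 2.0000·0.5417 = 1.0833 m
residual clearance needed = 0.0400+0.0300+0.0500 = 0.1200 m
S_min ≈ 0.3525+0.4602+1.0833+0.1200  ⇒  S_min = 9677/4800 m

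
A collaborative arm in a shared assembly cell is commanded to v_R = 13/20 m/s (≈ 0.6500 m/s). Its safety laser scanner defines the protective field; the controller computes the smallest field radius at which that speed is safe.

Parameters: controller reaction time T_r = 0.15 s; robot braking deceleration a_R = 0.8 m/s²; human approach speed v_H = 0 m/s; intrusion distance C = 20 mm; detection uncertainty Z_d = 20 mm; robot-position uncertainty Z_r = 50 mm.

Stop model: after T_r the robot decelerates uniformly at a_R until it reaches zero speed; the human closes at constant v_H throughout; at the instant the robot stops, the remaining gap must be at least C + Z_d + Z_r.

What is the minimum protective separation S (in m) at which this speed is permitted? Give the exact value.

S_min = 289/640 m = 0.4516 m

braking lasts T_s = (13/20)/(4/5) = 0.8125 s
reaction-phase robot travel = 0.6500·0.1500 = 0.0975 m
braking distance = 0.6500²/(2·0.8000) = 0.2641 m
human closes 0.0000·0.9625 = 0.0000 m
margins: 0.0200+0.0200+0.0500 = 0.0900 m
S_min ≈ 0.0975+0.2641+0.0000+0.0900  ⇒  S_min = 289/640 m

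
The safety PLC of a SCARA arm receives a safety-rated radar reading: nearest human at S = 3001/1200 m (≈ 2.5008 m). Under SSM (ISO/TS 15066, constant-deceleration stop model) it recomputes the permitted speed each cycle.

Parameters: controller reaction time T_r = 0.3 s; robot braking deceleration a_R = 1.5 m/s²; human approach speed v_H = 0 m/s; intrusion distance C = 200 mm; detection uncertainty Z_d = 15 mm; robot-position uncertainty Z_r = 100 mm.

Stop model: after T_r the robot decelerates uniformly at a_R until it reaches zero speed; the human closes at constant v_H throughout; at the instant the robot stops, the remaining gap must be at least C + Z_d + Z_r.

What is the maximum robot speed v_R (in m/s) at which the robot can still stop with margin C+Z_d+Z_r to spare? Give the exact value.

v_R_max = 43/20 m/s = 2.1500 m/s

quadratic (1/3)·v² + (3/10)·v + (-2623/1200) = 0
  disc = (3/10)² − 4·(1/3)·(-2623/1200) = 676/225 ; √disc = 26/15
  v_R = (−(3/10) + 26/15) / (2·(1/3)) = 43/20 m/s
check:
stop time T_s = (43/20)/(3/2) = 1.4333 s
reaction-phase robot travel = 2.1500·0.3000 = 0.6450 m
braking distance = 2.1500²/(2·1.5000) = 1.5408 m
human over T_r+T_s: 0.0000·(0.3000+1.4333) = 0.0000 m
margins: 0.2000+0.0150+0.1000 = 0.3150 m
sum ≈ 0.6450+1.5408+0.0000+0.3150 ≈ 2.5008 m = S ✓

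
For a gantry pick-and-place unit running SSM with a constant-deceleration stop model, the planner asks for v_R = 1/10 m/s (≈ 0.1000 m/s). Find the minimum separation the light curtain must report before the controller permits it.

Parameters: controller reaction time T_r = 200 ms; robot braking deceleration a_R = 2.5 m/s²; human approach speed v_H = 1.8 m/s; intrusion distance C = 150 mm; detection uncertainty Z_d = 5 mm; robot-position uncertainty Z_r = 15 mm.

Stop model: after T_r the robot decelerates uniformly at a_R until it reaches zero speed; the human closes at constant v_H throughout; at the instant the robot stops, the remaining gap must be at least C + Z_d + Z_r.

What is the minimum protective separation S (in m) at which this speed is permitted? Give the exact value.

S_min = 78/125 m = 0.6240 m

stop time T_s = (1/10)/(5/2) = 0.0400 s
reaction-phase robot travel = 0.1000·0.2000 = 0.0200 m
braking distance = 0.1000²/(2·2.5000) = 0.0020 m
person approaches 1.8000·(0.2000+0.0400) = 0.4320 m
residual clearance needed = 0.1500+0.0050+0.0150 = 0.1700 m
S_min ≈ 0.0200+0.0020+0.4320+0.1700  ⇒  S_min = 78/125 m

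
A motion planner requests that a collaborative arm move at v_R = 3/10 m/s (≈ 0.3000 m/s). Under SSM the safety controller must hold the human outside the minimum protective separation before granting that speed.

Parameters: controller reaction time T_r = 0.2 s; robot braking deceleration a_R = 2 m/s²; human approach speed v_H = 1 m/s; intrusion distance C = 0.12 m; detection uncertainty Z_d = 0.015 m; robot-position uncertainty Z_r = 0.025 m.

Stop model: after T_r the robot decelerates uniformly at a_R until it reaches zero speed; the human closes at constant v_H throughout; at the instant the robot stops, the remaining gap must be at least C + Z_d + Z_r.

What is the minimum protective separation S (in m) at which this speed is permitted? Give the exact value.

braking lasts T_s = (3/10)/2 = 0.1500 s
robot covers v_R·T_r = 0.3000·0.2000 = 0.0600 m before braking
robot covers 0.3000·0.1500 − ½·2.0000·0.1500² = 0.0225 m while stopping
human over T_r+T_s: 1.0000·(0.2000+0.1500) = 0.3500 m
margins: 0.1200+0.0150+0.0250 = 0.1600 m
S_min ≈ 0.0600+0.0225+0.3500+0.1600  ⇒  S_min = 237/400 m

S_min = 237/400 m = 0.5925 m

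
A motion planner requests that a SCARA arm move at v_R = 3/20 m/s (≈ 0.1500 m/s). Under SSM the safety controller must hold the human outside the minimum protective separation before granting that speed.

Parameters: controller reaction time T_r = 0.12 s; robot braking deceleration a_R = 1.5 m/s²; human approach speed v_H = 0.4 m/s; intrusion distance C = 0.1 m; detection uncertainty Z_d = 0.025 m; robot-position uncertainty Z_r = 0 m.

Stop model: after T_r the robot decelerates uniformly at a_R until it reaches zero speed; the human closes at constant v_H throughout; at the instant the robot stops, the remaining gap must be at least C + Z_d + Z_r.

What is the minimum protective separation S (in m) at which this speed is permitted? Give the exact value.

stop time T_s = (3/20)/(3/2) = 0.1000 s
robot covers v_R·T_r = 0.1500·0.1200 = 0.0180 m before braking
robot covers 0.1500·0.1000 − ½·1.5000·0.1000² = 0.0075 m while stopping
human over T_r+T_s: 0.4000·(0.1200+0.1000) = 0.0880 m
margins: 0.1000+0.0250+0.0000 = 0.1250 m
S_min ≈ 0.0180+0.0075+0.0880+0.1250  ⇒  S_min = 477/2000 m

S_min = 477/2000 m = 0.2385 m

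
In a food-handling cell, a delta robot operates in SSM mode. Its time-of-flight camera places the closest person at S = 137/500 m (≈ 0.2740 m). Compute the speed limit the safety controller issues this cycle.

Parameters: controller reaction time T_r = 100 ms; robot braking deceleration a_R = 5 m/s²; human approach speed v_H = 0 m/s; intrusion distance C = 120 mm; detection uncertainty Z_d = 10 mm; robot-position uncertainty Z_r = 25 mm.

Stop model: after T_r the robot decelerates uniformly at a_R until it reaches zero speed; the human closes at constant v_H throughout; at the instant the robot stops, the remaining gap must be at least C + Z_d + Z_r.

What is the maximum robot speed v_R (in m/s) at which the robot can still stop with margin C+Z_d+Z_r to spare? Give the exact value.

quadratic (1/10)·v² + (1/10)·v + (-119/1000) = 0
  disc = (1/10)² − 4·(1/10)·(-119/1000) = 36/625 ; √disc = 6/25
  v_R = (−(1/10) + 6/25) / (2·(1/10)) = 7/10 m/s
check:
T_s = v_R/a_R = (7/10)/5 = 0.1400 s
robot in T_r: 0.7000·0.1000 = 0.0700 m
braking distance = 0.7000²/(2·5.0000) = 0.0490 m
human over T_r+T_s: 0.0000·(0.1000+0.1400) = 0.0000 m
margins: 0.1200+0.0100+0.0250 = 0.1550 m
sum ≈ 0.0700+0.0490+0.0000+0.1550 ≈ 0.2740 m = S ✓

v_R_max = 7/10 m/s = 0.7000 m/s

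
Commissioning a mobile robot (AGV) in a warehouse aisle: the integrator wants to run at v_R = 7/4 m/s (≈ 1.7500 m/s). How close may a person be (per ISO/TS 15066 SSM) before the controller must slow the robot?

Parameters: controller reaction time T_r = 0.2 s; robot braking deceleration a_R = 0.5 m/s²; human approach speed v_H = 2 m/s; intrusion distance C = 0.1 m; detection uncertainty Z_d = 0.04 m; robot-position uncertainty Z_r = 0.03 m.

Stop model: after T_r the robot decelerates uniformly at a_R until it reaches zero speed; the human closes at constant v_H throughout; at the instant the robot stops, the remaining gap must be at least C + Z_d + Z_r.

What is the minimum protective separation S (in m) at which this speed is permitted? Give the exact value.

S_min = 4393/400 m = 10.9825 m

stop time T_s = (7/4)/(1/2) = 3.5000 s
robot covers v_R·T_r = 1.7500·0.2000 = 0.3500 m before braking
robot under decel: 1.7500²/(2·0.5000) = 3.0625 m
human over T_r+T_s: 2.0000·(0.2000+3.5000) = 7.4000 m
C+Z_d+Z_r = 0.1000+0.0400+0.0300 = 0.1700 m
S_min ≈ 0.3500+3.0625+7.4000+0.1700  ⇒  S_min = 4393/400 m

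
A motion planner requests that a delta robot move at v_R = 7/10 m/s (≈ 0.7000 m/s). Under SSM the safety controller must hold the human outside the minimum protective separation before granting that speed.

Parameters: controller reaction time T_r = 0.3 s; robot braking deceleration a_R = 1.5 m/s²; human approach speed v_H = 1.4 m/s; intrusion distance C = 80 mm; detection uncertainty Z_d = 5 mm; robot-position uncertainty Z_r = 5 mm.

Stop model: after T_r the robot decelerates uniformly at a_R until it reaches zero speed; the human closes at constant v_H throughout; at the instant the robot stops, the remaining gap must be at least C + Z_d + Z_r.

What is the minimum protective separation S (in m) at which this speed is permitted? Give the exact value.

S_min = 461/300 m = 1.5367 m

braking lasts T_s = (7/10)/(3/2) = 0.4667 s
robot in T_r: 0.7000·0.3000 = 0.2100 m
robot covers 0.7000·0.4667 − ½·1.5000·0.4667² = 0.1633 m while stopping
person approaches 1.4000·(0.3000+0.4667) = 1.0733 m
residual clearance needed = 0.0800+0.0050+0.0050 = 0.0900 m
S_min ≈ 0.2100+0.1633+1.0733+0.0900  ⇒  S_min = 461/300 m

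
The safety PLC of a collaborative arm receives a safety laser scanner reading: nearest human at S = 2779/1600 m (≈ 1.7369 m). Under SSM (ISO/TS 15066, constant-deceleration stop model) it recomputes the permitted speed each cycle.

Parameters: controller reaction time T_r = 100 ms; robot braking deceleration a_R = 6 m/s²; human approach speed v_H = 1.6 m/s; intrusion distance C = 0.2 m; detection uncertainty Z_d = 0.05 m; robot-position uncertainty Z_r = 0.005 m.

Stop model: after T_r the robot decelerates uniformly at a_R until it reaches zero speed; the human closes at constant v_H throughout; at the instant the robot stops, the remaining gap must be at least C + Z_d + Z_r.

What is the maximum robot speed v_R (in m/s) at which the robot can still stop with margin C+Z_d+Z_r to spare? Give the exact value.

quadratic (1/12)·v² + (11/30)·v + (-423/320) = 0
  disc = (11/30)² − 4·(1/12)·(-423/320) = 8281/14400 ; √disc = 91/120
  v_R = (−(11/30) + 91/120) / (2·(1/12)) = 47/20 m/s
check:
stop time T_s = (47/20)/6 = 0.3917 s
robot in T_r: 2.3500·0.1000 = 0.2350 m
braking distance = 2.3500²/(2·6.0000) = 0.4602 m
human over T_r+T_s: 1.6000·(0.1000+0.3917) = 0.7867 m
C+Z_d+Z_r = 0.2000+0.0500+0.0050 = 0.2550 m
sum ≈ 0.2350+0.4602+0.7867+0.2550 ≈ 1.7369 m = S ✓

v_R_max = 47/20 m/s = 2.3500 m/s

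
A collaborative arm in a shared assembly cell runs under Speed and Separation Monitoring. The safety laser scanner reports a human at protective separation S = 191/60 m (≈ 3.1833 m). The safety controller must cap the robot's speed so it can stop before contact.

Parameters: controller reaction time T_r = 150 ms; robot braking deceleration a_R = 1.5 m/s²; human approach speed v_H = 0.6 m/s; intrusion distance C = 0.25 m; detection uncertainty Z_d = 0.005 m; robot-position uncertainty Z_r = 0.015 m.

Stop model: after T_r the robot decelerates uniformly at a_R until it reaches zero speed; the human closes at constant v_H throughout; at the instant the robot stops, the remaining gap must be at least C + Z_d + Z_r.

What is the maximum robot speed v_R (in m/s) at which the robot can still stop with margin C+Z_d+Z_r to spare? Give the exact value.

v_R_max = 11/5 m/s = 2.2000 m/s

collect terms ⇒ (1/3)·v_R² + (11/20)·v_R + (-847/300) = 0
  disc = (11/20)² − 4·(1/3)·(-847/300) = 14641/3600 ; √disc = 121/60
  v_R = (−(11/20) + 121/60) / (2·(1/3)) = 11/5 m/s
check:
stop time T_s = (11/5)/(3/2) = 1.4667 s
robot covers v_R·T_r = 2.2000·0.1500 = 0.3300 m before braking
robot under decel: 2.2000²/(2·1.5000) = 1.6133 m
human closes 0.6000·1.6167 = 0.9700 m
residual clearance needed = 0.2500+0.0050+0.0150 = 0.2700 m
sum ≈ 0.3300+1.6133+0.9700+0.2700 ≈ 3.1833 m = S ✓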